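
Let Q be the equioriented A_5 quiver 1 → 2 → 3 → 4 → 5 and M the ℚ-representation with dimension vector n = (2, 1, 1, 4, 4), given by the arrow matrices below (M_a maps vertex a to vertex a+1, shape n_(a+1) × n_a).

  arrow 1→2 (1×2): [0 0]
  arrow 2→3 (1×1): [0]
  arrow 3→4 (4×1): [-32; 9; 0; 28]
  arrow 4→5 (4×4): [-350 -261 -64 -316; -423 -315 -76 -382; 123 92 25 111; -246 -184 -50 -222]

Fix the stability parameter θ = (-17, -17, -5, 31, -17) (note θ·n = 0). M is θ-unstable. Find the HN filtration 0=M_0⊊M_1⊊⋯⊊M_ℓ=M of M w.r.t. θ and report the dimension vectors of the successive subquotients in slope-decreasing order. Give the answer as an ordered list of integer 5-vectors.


Via rank(M_{q-1}∘⋯∘M_p): M ≅ I[1,1]^2, I[2,2], I[3,5], I[4,4], I[4,5]^2, I[5,5].
μ_θ-semistable layers: μ^(1)=31; μ^(2)=7; μ^(3)=-5; μ^(4)=-17

((0, 0, 0, 1, 0); (0, 0, 0, 3, 3); (0, 0, 1, 0, 0); (2, 1, 0, 0, 1))


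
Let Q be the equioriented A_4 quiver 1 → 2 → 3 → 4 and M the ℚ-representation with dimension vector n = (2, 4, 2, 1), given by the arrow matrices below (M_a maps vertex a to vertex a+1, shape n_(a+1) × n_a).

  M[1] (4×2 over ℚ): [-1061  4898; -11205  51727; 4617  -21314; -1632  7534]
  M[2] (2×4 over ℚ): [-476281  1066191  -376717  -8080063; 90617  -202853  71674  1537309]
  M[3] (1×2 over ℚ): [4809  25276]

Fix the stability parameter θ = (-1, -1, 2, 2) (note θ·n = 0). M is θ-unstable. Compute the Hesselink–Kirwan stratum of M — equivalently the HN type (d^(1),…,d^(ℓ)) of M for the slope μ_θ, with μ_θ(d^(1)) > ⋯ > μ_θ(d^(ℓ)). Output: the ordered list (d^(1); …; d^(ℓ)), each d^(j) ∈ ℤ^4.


Interval decomposition of M: I[1,3], I[1,4], I[2,2]^2.
HN type (ℓ=2): μ^(1)=2; μ^(2)=-1

((0, 0, 2, 1); (2, 4, 0, 0))


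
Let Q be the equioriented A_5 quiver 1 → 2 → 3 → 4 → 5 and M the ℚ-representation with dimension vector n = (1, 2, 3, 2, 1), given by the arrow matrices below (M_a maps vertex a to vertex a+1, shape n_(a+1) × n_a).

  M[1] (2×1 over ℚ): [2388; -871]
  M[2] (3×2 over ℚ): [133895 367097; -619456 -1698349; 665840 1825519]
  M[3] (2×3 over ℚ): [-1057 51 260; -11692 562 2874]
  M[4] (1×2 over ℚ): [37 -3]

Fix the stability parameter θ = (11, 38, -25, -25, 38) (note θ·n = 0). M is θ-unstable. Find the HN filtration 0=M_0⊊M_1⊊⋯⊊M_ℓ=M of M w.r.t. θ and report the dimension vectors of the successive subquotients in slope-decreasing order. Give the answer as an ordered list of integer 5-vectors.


Via rank(M_{q-1}∘⋯∘M_p): M ≅ I[1,3], I[2,5], I[3,4].
μ_θ-semistable layers: μ^(1)=38; μ^(2)=8; μ^(3)=-4; μ^(4)=-25

((0, 0, 0, 0, 1); (1, 1, 1, 0, 0); (0, 1, 1, 1, 0); (0, 0, 1, 1, 0))


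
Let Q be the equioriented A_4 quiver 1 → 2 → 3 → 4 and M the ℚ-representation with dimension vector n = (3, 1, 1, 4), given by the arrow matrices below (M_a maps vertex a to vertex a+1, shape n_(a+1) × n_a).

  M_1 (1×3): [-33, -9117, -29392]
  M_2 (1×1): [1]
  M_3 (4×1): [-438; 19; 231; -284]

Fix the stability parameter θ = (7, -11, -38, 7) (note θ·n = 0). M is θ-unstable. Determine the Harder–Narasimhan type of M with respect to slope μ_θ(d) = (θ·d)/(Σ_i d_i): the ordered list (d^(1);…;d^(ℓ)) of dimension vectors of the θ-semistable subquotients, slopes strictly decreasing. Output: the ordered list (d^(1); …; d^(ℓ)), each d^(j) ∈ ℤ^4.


Via rank(M_{q-1}∘⋯∘M_p): M ≅ I[1,1]^2, I[1,4], I[4,4]^3.
μ_θ-semistable layers: μ^(1)=7; μ^(2)=-14

((2, 0, 0, 4); (1, 1, 1, 0))


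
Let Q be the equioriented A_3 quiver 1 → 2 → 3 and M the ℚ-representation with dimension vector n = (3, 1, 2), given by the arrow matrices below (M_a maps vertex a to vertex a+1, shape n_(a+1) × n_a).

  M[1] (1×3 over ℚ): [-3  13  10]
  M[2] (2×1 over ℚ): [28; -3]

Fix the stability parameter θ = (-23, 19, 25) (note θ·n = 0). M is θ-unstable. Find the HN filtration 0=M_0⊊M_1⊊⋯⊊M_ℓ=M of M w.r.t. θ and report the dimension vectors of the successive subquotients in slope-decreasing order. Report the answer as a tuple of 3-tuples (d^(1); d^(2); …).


Barcode: M ≅ I[1,1]^2, I[1,3], I[3,3]. HN layers by μ_θ (3 steps, strictly decreasing):
  μ^(1)=25; μ^(2)=19; μ^(3)=-23

((0, 0, 2); (0, 1, 0); (3, 0, 0))


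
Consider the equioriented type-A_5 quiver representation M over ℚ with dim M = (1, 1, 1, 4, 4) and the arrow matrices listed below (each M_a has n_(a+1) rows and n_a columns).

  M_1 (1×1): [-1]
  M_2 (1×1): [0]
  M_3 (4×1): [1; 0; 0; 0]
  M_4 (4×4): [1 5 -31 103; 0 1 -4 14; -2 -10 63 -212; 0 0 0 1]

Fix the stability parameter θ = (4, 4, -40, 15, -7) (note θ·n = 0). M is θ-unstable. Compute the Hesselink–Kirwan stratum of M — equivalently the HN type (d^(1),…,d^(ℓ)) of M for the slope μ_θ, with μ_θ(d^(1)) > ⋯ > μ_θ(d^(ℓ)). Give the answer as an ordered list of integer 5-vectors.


Barcode: M ≅ I[1,2], I[3,5], I[4,5]^3. HN layers by μ_θ (2 steps, strictly decreasing):
  μ^(1)=4; μ^(2)=-40

((1, 1, 0, 4, 4); (0, 0, 1, 0, 0))


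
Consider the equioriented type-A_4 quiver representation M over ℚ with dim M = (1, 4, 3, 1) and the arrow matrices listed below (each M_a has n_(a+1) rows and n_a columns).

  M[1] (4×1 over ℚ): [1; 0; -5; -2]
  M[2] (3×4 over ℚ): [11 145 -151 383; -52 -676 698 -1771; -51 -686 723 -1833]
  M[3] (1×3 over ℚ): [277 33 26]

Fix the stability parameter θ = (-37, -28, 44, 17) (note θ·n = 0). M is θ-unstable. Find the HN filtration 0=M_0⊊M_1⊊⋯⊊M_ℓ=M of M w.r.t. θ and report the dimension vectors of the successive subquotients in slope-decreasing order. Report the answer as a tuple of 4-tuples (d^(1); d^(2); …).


Via rank(M_{q-1}∘⋯∘M_p): M ≅ I[1,2], I[2,3]^2, I[2,4].
μ_θ-semistable layers: μ^(1)=44; μ^(2)=61/2; μ^(3)=-28; μ^(4)=-37

((0, 0, 2, 0); (0, 0, 1, 1); (0, 4, 0, 0); (1, 0, 0, 0))


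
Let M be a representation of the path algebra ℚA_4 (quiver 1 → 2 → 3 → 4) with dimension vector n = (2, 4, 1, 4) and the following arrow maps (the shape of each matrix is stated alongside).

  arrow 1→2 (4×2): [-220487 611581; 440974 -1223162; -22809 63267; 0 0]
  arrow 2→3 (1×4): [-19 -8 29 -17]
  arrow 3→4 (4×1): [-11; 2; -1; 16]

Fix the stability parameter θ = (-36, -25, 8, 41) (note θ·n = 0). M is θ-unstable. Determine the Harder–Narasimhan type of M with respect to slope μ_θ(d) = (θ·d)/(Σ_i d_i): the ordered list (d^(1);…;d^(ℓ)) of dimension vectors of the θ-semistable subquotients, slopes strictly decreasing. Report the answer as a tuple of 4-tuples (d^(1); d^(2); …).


Via rank(M_{q-1}∘⋯∘M_p): M ≅ I[1,1], I[1,2], I[2,2]^2, I[2,4], I[4,4]^3.
μ_θ-semistable layers: μ^(1)=41; μ^(2)=8; μ^(3)=-25; μ^(4)=-36

((0, 0, 0, 4); (0, 0, 1, 0); (0, 4, 0, 0); (2, 0, 0, 0))


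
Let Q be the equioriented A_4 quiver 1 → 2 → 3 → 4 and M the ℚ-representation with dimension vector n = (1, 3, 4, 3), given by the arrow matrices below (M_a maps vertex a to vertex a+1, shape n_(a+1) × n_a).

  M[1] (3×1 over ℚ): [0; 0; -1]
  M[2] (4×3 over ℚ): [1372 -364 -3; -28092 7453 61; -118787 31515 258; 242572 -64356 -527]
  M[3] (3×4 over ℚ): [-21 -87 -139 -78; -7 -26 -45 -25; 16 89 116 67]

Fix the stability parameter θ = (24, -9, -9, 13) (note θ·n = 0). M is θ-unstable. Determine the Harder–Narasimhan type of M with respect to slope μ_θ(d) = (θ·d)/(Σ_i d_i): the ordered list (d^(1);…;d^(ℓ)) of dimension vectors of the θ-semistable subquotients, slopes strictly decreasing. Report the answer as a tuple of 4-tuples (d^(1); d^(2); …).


Barcode: M ≅ I[1,3], I[2,4]^2, I[3,3], I[4,4]. HN layers by μ_θ (3 steps, strictly decreasing):
  μ^(1)=13; μ^(2)=2; μ^(3)=-9

((0, 0, 0, 3); (1, 1, 1, 0); (0, 2, 3, 0))


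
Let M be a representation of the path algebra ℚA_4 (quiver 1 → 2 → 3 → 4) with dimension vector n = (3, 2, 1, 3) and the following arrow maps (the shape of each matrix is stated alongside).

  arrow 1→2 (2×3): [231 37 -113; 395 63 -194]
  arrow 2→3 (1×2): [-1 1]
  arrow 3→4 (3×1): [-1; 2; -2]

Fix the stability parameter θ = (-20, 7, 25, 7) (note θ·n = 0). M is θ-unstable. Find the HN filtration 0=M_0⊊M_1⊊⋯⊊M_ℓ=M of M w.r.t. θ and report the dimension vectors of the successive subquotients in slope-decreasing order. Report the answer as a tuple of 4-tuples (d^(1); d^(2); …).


Via rank(M_{q-1}∘⋯∘M_p): M ≅ I[1,1], I[1,2], I[1,4], I[4,4]^2.
μ_θ-semistable layers: μ^(1)=16; μ^(2)=7; μ^(3)=-20

((0, 0, 1, 1); (0, 2, 0, 2); (3, 0, 0, 0))


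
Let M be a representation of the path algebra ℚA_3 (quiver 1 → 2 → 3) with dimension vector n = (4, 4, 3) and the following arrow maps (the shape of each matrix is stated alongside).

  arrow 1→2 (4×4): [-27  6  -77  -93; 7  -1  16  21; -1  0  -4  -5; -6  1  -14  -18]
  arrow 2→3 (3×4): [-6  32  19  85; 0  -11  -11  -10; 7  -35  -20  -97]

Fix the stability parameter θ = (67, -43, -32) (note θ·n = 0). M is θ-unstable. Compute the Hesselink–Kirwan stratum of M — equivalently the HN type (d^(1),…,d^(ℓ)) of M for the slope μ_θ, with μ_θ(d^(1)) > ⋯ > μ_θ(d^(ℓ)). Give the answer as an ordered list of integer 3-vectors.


Via rank(M_{q-1}∘⋯∘M_p): M ≅ I[1,2], I[1,3]^3.
μ_θ-semistable layers: μ^(1)=12; μ^(2)=-8/3

((1, 1, 0); (3, 3, 3))


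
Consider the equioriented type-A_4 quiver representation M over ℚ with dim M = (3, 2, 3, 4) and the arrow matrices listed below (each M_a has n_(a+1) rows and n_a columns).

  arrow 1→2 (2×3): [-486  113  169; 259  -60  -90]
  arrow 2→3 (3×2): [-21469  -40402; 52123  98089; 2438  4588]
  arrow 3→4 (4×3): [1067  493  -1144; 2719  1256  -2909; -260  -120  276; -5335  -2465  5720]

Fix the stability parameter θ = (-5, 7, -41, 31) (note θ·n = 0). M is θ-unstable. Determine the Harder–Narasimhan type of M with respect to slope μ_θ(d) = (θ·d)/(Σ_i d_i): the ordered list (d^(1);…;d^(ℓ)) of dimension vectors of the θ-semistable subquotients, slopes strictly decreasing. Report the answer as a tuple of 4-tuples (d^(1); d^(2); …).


Interval decomposition of M: I[1,1], I[1,4]^2, I[3,3], I[4,4]^2.
HN type (ℓ=4): μ^(1)=31; μ^(2)=-5; μ^(3)=-13; μ^(4)=-41

((0, 0, 0, 4); (1, 0, 0, 0); (2, 2, 2, 0); (0, 0, 1, 0))


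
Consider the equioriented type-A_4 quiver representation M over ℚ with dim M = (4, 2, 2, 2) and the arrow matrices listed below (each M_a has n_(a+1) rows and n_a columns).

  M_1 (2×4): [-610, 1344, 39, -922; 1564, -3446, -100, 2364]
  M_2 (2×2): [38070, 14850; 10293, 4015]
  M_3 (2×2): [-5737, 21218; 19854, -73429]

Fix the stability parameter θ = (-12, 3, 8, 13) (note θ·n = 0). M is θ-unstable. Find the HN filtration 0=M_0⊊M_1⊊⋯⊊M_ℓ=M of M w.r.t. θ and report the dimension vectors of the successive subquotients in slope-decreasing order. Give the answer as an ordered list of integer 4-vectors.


Interval decomposition of M: I[1,1]^2, I[1,2], I[1,4], I[3,4].
HN type (ℓ=4): μ^(1)=13; μ^(2)=8; μ^(3)=3; μ^(4)=-12

((0, 0, 0, 2); (0, 0, 2, 0); (0, 2, 0, 0); (4, 0, 0, 0))


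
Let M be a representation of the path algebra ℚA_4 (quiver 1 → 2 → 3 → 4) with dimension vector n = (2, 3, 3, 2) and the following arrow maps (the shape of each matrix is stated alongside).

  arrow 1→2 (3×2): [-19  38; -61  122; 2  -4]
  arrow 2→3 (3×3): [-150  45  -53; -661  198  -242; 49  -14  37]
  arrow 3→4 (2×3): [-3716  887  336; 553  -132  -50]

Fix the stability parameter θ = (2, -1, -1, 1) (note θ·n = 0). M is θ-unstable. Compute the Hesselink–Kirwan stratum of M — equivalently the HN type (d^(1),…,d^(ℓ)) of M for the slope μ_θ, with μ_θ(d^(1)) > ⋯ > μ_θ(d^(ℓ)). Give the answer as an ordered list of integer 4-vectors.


Barcode: M ≅ I[1,1], I[1,4], I[2,3], I[2,4]. HN layers by μ_θ (4 steps, strictly decreasing):
  μ^(1)=2; μ^(2)=1; μ^(3)=0; μ^(4)=-1

((1, 0, 0, 0); (0, 0, 0, 2); (1, 1, 1, 0); (0, 2, 2, 0))


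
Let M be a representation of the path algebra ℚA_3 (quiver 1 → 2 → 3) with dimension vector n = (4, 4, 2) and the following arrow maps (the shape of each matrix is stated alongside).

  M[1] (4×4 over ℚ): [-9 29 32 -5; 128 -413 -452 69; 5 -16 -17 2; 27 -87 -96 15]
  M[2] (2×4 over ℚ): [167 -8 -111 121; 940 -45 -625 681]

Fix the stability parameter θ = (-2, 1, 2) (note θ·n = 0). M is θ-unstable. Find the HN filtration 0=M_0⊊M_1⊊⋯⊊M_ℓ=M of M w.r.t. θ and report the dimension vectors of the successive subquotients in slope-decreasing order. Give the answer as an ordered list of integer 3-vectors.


Barcode: M ≅ I[1,1], I[1,2], I[1,3]^2, I[2,2]. HN layers by μ_θ (3 steps, strictly decreasing):
  μ^(1)=2; μ^(2)=1; μ^(3)=-2

((0, 0, 2); (0, 4, 0); (4, 0, 0))


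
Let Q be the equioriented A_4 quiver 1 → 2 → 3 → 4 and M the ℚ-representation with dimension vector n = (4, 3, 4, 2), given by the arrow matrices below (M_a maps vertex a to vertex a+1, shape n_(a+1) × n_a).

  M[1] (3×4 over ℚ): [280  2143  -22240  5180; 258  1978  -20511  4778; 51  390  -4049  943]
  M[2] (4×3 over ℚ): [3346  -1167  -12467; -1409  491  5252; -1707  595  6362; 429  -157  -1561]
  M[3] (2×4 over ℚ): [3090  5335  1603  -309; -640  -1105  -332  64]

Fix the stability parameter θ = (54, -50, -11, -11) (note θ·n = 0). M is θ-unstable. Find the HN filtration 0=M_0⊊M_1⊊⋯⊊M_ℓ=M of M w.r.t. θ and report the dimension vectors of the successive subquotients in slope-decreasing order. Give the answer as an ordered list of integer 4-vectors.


Barcode: M ≅ I[1,1], I[1,3], I[1,4]^2, I[3,3]. HN layers by μ_θ (4 steps, strictly decreasing):
  μ^(1)=54; μ^(2)=-7/3; μ^(3)=-9/2; μ^(4)=-11

((1, 0, 0, 0); (1, 1, 1, 0); (2, 2, 2, 2); (0, 0, 1, 0))


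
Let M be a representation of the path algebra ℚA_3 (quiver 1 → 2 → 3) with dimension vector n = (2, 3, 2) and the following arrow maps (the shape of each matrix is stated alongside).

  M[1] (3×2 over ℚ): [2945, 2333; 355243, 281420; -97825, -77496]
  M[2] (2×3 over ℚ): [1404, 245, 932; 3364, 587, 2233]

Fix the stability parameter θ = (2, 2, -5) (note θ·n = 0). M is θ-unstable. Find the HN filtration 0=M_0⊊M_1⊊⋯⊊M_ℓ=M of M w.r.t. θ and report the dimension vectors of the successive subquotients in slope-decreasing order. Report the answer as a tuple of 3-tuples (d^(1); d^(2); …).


Interval decomposition of M: I[1,2], I[1,3], I[2,3].
HN type (ℓ=3): μ^(1)=2; μ^(2)=-1/3; μ^(3)=-3/2

((1, 1, 0); (1, 1, 1); (0, 1, 1))


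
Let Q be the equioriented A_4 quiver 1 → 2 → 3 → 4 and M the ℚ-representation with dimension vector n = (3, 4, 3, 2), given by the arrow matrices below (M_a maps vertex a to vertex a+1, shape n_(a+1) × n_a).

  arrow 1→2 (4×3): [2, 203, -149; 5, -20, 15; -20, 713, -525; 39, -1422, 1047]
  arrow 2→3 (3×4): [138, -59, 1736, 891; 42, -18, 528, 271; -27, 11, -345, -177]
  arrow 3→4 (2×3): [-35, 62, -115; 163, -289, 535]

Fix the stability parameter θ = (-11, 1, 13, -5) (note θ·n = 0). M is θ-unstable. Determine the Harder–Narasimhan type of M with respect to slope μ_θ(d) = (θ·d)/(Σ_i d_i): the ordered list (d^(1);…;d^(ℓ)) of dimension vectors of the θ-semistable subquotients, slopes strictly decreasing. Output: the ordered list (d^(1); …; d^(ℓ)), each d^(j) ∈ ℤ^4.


Via rank(M_{q-1}∘⋯∘M_p): M ≅ I[1,1], I[1,2], I[1,4], I[2,3], I[2,4].
μ_θ-semistable layers: μ^(1)=13; μ^(2)=4; μ^(3)=1; μ^(4)=-11

((0, 0, 1, 0); (0, 0, 2, 2); (0, 4, 0, 0); (3, 0, 0, 0))


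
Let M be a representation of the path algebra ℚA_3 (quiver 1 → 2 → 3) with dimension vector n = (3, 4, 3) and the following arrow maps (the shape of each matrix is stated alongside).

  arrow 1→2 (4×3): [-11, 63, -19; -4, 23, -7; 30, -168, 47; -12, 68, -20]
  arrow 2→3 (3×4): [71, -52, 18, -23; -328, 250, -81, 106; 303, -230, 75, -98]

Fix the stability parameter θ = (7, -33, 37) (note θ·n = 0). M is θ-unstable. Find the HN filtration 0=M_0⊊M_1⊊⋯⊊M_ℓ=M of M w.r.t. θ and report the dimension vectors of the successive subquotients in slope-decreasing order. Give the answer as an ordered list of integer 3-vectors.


Via rank(M_{q-1}∘⋯∘M_p): M ≅ I[1,2], I[1,3]^2, I[2,3].
μ_θ-semistable layers: μ^(1)=37; μ^(2)=-13; μ^(3)=-33

((0, 0, 3); (3, 3, 0); (0, 1, 0))


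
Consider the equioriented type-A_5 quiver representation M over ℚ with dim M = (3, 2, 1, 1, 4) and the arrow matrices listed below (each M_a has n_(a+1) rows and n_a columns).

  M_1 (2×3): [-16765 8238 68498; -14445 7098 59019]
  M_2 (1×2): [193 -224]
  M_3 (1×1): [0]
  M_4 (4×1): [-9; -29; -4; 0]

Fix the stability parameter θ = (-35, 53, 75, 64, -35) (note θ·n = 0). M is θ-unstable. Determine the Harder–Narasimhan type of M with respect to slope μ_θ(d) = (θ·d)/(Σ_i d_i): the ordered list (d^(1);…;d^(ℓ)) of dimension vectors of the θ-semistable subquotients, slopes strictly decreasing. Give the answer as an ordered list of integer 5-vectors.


Barcode: M ≅ I[1,1], I[1,2], I[1,3], I[4,5], I[5,5]^3. HN layers by μ_θ (4 steps, strictly decreasing):
  μ^(1)=75; μ^(2)=53; μ^(3)=29/2; μ^(4)=-35

((0, 0, 1, 0, 0); (0, 2, 0, 0, 0); (0, 0, 0, 1, 1); (3, 0, 0, 0, 3))


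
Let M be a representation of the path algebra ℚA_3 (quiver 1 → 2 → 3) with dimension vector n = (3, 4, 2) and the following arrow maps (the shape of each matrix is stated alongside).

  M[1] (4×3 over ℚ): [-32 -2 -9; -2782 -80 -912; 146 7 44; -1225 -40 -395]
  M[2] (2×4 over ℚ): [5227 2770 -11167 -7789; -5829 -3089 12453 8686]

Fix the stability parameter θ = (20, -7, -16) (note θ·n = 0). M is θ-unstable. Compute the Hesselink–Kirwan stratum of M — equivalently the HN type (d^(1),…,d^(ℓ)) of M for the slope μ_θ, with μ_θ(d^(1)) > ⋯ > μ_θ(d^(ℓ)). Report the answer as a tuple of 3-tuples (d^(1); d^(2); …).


Via rank(M_{q-1}∘⋯∘M_p): M ≅ I[1,2], I[1,3]^2, I[2,2].
μ_θ-semistable layers: μ^(1)=13/2; μ^(2)=-1; μ^(3)=-7

((1, 1, 0); (2, 2, 2); (0, 1, 0))


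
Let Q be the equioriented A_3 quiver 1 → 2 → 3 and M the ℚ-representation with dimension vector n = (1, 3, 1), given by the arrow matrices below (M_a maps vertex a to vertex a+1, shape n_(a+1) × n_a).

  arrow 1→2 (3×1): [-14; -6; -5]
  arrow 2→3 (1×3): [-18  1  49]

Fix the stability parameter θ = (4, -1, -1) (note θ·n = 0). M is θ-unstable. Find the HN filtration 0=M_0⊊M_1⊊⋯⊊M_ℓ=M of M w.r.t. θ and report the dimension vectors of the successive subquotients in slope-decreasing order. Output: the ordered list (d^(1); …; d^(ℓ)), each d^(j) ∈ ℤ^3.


Barcode: M ≅ I[1,3], I[2,2]^2. HN layers by μ_θ (2 steps, strictly decreasing):
  μ^(1)=2/3; μ^(2)=-1

((1, 1, 1); (0, 2, 0))


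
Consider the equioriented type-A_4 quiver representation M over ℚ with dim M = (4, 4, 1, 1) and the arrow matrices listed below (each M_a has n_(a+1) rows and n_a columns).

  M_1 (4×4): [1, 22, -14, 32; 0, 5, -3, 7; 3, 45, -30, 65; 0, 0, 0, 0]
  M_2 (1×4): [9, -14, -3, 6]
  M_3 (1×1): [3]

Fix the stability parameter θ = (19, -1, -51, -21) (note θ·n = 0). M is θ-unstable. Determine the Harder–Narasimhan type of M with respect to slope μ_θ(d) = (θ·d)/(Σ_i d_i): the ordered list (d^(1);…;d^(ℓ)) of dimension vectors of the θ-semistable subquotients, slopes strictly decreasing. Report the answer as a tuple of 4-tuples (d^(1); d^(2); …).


Interval decomposition of M: I[1,1], I[1,2]^2, I[1,4], I[2,2].
HN type (ℓ=4): μ^(1)=19; μ^(2)=9; μ^(3)=-1; μ^(4)=-27/2

((1, 0, 0, 0); (2, 2, 0, 0); (0, 1, 0, 0); (1, 1, 1, 1))


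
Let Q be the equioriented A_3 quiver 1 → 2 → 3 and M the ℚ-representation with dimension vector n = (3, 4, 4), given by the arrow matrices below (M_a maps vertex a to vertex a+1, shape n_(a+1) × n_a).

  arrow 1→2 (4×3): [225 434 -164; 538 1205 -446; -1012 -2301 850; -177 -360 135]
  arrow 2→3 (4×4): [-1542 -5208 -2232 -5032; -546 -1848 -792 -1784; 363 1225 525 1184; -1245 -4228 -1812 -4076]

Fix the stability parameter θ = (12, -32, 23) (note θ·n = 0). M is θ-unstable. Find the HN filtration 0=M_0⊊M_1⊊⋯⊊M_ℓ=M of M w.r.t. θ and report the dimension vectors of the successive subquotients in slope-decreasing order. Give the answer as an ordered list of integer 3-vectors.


Interval decomposition of M: I[1,2]^2, I[1,3], I[2,3], I[3,3]^2.
HN type (ℓ=3): μ^(1)=23; μ^(2)=-10; μ^(3)=-32

((0, 0, 4); (3, 3, 0); (0, 1, 0))


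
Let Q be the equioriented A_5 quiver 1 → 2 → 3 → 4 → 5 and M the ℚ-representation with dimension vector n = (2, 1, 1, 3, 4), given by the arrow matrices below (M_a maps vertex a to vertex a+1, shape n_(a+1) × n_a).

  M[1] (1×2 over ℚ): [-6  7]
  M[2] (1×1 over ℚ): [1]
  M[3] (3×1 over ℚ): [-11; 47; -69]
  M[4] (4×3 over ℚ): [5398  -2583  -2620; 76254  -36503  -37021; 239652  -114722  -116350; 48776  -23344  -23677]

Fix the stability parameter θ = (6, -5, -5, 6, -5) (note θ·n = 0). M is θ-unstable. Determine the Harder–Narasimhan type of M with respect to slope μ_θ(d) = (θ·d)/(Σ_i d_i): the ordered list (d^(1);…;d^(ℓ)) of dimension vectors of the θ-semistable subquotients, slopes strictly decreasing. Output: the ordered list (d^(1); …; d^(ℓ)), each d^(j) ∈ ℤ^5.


Interval decomposition of M: I[1,1], I[1,5], I[4,4], I[4,5], I[5,5]^2.
HN type (ℓ=4): μ^(1)=6; μ^(2)=1/2; μ^(3)=-4/3; μ^(4)=-5

((1, 0, 0, 1, 0); (0, 0, 0, 2, 2); (1, 1, 1, 0, 0); (0, 0, 0, 0, 2))


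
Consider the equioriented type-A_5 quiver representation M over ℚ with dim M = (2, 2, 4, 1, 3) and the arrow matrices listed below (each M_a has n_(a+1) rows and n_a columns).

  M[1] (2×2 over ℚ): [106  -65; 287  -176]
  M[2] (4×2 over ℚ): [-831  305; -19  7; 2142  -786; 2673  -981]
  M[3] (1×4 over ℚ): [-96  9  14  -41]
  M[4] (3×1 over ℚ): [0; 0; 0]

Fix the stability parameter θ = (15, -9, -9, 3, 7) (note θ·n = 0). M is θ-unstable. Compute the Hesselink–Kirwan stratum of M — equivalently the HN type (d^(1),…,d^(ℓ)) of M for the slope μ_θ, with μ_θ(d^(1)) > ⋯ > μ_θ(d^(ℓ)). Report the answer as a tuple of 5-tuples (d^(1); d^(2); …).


Interval decomposition of M: I[1,3]^2, I[3,3], I[3,4], I[5,5]^3.
HN type (ℓ=4): μ^(1)=7; μ^(2)=3; μ^(3)=-1; μ^(4)=-9

((0, 0, 0, 0, 3); (0, 0, 0, 1, 0); (2, 2, 2, 0, 0); (0, 0, 2, 0, 0))


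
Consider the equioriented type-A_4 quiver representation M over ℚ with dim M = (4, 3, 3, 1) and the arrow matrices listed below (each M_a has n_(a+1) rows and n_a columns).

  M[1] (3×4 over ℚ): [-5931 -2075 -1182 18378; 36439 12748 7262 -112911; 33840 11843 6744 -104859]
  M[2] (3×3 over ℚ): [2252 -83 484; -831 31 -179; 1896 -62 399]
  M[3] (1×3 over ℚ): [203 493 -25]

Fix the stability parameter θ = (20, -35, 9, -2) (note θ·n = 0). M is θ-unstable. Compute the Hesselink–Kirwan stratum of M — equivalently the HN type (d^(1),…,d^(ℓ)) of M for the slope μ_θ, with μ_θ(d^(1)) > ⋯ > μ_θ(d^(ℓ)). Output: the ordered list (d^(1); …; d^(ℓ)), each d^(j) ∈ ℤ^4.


Barcode: M ≅ I[1,1]^2, I[1,3], I[1,4], I[2,3]. HN layers by μ_θ (5 steps, strictly decreasing):
  μ^(1)=20; μ^(2)=9; μ^(3)=7/2; μ^(4)=-15/2; μ^(5)=-35

((2, 0, 0, 0); (0, 0, 2, 0); (0, 0, 1, 1); (2, 2, 0, 0); (0, 1, 0, 0))


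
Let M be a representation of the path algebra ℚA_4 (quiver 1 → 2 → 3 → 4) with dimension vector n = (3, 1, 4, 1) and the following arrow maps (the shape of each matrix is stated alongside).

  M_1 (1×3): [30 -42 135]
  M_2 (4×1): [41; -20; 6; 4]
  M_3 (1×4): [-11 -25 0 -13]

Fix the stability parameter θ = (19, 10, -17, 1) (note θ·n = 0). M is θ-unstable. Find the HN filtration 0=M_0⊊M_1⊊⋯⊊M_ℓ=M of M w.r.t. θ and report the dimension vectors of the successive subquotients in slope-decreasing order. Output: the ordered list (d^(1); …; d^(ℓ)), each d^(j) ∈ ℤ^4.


Barcode: M ≅ I[1,1]^2, I[1,4], I[3,3]^3. HN layers by μ_θ (3 steps, strictly decreasing):
  μ^(1)=19; μ^(2)=13/4; μ^(3)=-17

((2, 0, 0, 0); (1, 1, 1, 1); (0, 0, 3, 0))


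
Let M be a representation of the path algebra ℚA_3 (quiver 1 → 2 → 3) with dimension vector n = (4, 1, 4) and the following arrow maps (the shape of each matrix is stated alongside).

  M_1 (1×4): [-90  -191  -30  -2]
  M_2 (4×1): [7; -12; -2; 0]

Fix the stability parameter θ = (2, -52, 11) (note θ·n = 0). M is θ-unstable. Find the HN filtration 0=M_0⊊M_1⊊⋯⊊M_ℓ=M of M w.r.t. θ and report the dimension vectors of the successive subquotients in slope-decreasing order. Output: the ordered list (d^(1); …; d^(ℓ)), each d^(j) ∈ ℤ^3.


Interval decomposition of M: I[1,1]^3, I[1,3], I[3,3]^3.
HN type (ℓ=3): μ^(1)=11; μ^(2)=2; μ^(3)=-25

((0, 0, 4); (3, 0, 0); (1, 1, 0))


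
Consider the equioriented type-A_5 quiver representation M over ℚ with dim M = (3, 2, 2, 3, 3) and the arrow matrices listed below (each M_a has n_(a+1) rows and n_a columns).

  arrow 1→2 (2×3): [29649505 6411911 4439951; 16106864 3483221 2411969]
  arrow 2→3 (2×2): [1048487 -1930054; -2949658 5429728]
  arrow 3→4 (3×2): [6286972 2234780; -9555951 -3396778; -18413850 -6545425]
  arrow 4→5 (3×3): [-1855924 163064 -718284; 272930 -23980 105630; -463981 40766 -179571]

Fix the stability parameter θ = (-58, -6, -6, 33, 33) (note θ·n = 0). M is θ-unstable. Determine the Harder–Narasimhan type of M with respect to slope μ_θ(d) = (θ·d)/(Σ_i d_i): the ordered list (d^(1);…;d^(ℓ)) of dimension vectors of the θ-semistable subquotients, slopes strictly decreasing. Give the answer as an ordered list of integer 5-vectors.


Interval decomposition of M: I[1,1], I[1,4], I[1,5], I[4,4], I[5,5]^2.
HN type (ℓ=3): μ^(1)=33; μ^(2)=-6; μ^(3)=-58

((0, 0, 0, 3, 3); (0, 2, 2, 0, 0); (3, 0, 0, 0, 0))


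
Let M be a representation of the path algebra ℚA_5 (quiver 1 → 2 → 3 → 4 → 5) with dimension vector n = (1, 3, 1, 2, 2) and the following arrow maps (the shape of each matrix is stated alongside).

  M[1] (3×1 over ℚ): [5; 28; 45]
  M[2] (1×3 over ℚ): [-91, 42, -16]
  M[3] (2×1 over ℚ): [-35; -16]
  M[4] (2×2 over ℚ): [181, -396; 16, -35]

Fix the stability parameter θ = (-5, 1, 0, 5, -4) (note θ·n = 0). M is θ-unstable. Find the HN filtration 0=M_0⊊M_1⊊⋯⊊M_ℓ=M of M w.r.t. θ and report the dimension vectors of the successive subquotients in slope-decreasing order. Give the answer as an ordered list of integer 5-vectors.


Interval decomposition of M: I[1,5], I[2,2]^2, I[4,5].
HN type (ℓ=3): μ^(1)=1; μ^(2)=1/2; μ^(3)=-5

((0, 2, 0, 0, 0); (0, 1, 1, 2, 2); (1, 0, 0, 0, 0))


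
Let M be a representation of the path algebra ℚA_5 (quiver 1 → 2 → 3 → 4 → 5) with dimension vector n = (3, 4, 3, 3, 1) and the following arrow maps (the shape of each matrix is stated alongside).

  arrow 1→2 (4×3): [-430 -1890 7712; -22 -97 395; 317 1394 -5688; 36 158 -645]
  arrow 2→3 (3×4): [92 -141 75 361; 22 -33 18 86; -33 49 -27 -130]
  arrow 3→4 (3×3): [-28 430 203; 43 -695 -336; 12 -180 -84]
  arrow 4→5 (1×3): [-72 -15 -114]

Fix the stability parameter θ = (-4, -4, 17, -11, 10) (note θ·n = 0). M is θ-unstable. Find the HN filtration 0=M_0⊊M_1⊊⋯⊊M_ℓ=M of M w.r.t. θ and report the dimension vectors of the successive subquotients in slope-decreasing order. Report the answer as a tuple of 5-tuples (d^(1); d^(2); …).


Interval decomposition of M: I[1,3], I[1,4], I[1,5], I[2,2], I[4,4].
HN type (ℓ=5): μ^(1)=17; μ^(2)=10; μ^(3)=3; μ^(4)=-4; μ^(5)=-11

((0, 0, 1, 0, 0); (0, 0, 0, 0, 1); (0, 0, 2, 2, 0); (3, 4, 0, 0, 0); (0, 0, 0, 1, 0))


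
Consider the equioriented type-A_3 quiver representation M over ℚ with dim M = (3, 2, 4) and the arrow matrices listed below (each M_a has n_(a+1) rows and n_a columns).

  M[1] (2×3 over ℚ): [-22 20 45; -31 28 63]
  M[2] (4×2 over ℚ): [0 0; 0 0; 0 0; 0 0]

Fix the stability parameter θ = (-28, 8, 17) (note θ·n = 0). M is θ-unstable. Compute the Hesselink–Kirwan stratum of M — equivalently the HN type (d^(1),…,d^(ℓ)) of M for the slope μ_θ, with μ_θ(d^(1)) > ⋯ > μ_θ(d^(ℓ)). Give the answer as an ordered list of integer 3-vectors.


Interval decomposition of M: I[1,1], I[1,2]^2, I[3,3]^4.
HN type (ℓ=3): μ^(1)=17; μ^(2)=8; μ^(3)=-28

((0, 0, 4); (0, 2, 0); (3, 0, 0))


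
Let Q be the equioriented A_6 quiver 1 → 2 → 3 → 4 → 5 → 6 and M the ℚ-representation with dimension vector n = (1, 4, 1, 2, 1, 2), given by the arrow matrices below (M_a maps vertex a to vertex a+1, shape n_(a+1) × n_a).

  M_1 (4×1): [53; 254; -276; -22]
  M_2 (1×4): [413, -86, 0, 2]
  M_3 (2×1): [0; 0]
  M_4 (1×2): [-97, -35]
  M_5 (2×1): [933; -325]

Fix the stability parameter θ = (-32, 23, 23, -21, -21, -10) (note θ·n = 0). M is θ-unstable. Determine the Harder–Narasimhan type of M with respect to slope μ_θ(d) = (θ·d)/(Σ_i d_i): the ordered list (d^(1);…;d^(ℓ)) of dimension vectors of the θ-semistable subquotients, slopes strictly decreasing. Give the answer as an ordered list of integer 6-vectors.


Interval decomposition of M: I[1,3], I[2,2]^3, I[4,4], I[4,6], I[6,6].
HN type (ℓ=4): μ^(1)=23; μ^(2)=-10; μ^(3)=-21; μ^(4)=-32

((0, 4, 1, 0, 0, 0); (0, 0, 0, 0, 0, 2); (0, 0, 0, 2, 1, 0); (1, 0, 0, 0, 0, 0))


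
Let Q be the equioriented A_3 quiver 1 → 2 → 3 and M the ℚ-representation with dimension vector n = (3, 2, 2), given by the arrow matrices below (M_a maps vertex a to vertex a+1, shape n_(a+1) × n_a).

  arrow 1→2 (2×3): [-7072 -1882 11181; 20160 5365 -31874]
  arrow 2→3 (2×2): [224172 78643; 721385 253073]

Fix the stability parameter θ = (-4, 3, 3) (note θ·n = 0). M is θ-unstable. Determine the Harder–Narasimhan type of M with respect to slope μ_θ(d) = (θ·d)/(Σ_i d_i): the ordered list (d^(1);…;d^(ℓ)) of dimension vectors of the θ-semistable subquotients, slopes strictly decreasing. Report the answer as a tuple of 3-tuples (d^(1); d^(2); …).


Via rank(M_{q-1}∘⋯∘M_p): M ≅ I[1,1], I[1,3]^2.
μ_θ-semistable layers: μ^(1)=3; μ^(2)=-4

((0, 2, 2); (3, 0, 0))


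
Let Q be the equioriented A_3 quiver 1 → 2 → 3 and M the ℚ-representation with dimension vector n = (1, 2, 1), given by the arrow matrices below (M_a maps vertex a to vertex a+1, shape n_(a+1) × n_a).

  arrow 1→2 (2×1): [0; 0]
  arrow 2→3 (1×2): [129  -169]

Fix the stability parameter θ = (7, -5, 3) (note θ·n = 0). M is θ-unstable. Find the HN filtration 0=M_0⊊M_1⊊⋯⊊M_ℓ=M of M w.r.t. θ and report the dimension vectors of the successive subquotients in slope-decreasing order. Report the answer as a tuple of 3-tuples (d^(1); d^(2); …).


Via rank(M_{q-1}∘⋯∘M_p): M ≅ I[1,1], I[2,2], I[2,3].
μ_θ-semistable layers: μ^(1)=7; μ^(2)=3; μ^(3)=-5

((1, 0, 0); (0, 0, 1); (0, 2, 0))


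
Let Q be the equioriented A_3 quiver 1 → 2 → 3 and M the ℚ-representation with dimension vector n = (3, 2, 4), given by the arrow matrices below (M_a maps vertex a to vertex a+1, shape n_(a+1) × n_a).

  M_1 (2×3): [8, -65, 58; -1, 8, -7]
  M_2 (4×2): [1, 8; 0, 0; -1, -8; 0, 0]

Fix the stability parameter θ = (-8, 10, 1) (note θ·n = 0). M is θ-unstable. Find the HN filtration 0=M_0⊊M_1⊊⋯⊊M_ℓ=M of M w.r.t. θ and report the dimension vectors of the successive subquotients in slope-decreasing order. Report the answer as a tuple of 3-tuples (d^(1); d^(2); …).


Interval decomposition of M: I[1,1], I[1,2], I[1,3], I[3,3]^3.
HN type (ℓ=4): μ^(1)=10; μ^(2)=11/2; μ^(3)=1; μ^(4)=-8

((0, 1, 0); (0, 1, 1); (0, 0, 3); (3, 0, 0))


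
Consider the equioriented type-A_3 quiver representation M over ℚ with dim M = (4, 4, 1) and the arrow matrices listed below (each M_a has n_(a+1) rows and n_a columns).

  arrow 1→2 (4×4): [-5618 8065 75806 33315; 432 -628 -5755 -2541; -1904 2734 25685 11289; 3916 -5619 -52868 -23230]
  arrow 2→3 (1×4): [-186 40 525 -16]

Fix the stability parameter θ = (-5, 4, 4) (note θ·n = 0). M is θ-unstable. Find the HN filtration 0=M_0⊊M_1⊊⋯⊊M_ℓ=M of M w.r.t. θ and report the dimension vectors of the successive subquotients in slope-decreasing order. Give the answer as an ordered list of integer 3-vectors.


Barcode: M ≅ I[1,2]^3, I[1,3]. HN layers by μ_θ (2 steps, strictly decreasing):
  μ^(1)=4; μ^(2)=-5

((0, 4, 1); (4, 0, 0))


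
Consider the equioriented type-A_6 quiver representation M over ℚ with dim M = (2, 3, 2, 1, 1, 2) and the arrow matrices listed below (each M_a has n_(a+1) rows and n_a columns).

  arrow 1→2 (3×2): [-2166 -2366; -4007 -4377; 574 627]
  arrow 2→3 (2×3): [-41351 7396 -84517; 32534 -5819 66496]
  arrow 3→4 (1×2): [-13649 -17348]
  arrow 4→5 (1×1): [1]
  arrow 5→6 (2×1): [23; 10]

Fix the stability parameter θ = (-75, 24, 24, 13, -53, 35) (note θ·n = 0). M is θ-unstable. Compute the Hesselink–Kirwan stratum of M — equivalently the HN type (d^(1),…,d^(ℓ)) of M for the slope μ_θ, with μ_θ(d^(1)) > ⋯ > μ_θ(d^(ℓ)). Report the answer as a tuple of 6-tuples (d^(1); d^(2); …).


Interval decomposition of M: I[1,3], I[1,6], I[2,2], I[6,6].
HN type (ℓ=4): μ^(1)=35; μ^(2)=24; μ^(3)=2; μ^(4)=-75

((0, 0, 0, 0, 0, 2); (0, 2, 1, 0, 0, 0); (0, 1, 1, 1, 1, 0); (2, 0, 0, 0, 0, 0))


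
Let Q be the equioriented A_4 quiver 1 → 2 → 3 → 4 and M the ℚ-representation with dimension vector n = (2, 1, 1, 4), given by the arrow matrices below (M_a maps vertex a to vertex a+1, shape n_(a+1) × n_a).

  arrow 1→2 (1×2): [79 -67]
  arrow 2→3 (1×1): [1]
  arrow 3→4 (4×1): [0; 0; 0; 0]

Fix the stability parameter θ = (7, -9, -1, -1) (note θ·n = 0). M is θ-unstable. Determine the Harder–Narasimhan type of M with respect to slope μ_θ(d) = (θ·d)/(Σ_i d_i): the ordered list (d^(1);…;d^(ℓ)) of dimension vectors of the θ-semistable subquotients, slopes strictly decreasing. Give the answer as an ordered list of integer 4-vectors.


Barcode: M ≅ I[1,1], I[1,3], I[4,4]^4. HN layers by μ_θ (2 steps, strictly decreasing):
  μ^(1)=7; μ^(2)=-1

((1, 0, 0, 0); (1, 1, 1, 4))


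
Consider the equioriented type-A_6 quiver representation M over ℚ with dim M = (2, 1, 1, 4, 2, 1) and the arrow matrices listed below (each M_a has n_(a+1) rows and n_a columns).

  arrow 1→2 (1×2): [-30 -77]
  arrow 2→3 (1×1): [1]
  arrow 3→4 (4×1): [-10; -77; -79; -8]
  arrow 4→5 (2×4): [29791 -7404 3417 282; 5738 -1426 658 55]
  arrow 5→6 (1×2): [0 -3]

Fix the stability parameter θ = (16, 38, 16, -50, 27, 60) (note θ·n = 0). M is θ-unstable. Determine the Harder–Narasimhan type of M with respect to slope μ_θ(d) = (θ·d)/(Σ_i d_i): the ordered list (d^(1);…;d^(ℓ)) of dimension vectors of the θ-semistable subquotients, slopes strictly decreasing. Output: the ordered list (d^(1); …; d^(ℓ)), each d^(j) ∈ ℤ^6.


Interval decomposition of M: I[1,1], I[1,5], I[4,4]^2, I[4,6].
HN type (ℓ=5): μ^(1)=60; μ^(2)=27; μ^(3)=16; μ^(4)=5; μ^(5)=-50

((0, 0, 0, 0, 0, 1); (0, 0, 0, 0, 2, 0); (1, 0, 0, 0, 0, 0); (1, 1, 1, 1, 0, 0); (0, 0, 0, 3, 0, 0))


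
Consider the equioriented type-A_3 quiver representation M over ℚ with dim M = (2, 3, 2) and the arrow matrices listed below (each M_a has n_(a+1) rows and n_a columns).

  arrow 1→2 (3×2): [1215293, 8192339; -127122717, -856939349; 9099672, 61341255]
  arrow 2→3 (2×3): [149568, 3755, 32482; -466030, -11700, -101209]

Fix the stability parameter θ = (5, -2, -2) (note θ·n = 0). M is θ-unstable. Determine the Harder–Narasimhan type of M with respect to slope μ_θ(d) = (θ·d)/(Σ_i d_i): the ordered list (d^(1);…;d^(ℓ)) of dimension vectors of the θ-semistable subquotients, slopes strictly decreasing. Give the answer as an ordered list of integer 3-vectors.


Interval decomposition of M: I[1,3]^2, I[2,2].
HN type (ℓ=2): μ^(1)=1/3; μ^(2)=-2

((2, 2, 2); (0, 1, 0))


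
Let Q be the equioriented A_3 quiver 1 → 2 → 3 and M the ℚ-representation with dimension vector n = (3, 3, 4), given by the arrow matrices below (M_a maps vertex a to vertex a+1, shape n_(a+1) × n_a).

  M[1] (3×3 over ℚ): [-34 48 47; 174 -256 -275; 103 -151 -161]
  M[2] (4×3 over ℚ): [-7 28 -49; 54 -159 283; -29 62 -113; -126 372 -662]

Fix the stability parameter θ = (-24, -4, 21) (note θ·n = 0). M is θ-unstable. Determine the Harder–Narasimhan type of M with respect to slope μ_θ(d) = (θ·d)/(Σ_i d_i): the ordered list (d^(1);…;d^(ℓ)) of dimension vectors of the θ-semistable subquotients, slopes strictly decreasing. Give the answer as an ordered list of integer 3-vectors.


Barcode: M ≅ I[1,2], I[1,3]^2, I[3,3]^2. HN layers by μ_θ (3 steps, strictly decreasing):
  μ^(1)=21; μ^(2)=-4; μ^(3)=-24

((0, 0, 4); (0, 3, 0); (3, 0, 0))


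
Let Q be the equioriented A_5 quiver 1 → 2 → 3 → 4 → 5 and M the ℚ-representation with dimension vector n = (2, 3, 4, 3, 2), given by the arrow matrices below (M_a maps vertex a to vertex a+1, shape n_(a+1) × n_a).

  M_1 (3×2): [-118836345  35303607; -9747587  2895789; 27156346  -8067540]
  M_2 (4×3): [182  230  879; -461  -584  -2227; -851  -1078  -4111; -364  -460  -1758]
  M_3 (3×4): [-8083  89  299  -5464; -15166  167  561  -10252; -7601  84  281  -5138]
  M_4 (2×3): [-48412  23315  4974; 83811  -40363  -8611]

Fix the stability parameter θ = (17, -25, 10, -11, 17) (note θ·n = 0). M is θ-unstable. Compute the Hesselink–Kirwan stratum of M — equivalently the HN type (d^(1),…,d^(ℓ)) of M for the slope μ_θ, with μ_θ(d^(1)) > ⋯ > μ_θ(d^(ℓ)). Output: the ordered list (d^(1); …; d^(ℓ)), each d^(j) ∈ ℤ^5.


Barcode: M ≅ I[1,4], I[1,5], I[2,5], I[3,3]. HN layers by μ_θ (5 steps, strictly decreasing):
  μ^(1)=17; μ^(2)=10; μ^(3)=-1/2; μ^(4)=-4; μ^(5)=-25

((0, 0, 0, 0, 2); (0, 0, 1, 0, 0); (0, 0, 3, 3, 0); (2, 2, 0, 0, 0); (0, 1, 0, 0, 0))


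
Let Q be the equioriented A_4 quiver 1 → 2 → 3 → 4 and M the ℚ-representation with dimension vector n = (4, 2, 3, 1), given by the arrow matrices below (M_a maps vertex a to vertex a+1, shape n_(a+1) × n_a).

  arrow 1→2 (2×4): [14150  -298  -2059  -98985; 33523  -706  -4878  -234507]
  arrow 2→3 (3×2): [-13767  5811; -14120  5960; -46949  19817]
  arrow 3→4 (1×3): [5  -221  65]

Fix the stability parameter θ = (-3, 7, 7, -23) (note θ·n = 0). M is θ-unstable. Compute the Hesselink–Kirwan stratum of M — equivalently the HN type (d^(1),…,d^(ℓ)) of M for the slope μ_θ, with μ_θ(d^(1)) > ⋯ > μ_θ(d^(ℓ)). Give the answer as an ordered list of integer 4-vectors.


Via rank(M_{q-1}∘⋯∘M_p): M ≅ I[1,1]^2, I[1,2], I[1,3], I[3,3], I[3,4].
μ_θ-semistable layers: μ^(1)=7; μ^(2)=-3; μ^(3)=-8

((0, 2, 2, 0); (4, 0, 0, 0); (0, 0, 1, 1))


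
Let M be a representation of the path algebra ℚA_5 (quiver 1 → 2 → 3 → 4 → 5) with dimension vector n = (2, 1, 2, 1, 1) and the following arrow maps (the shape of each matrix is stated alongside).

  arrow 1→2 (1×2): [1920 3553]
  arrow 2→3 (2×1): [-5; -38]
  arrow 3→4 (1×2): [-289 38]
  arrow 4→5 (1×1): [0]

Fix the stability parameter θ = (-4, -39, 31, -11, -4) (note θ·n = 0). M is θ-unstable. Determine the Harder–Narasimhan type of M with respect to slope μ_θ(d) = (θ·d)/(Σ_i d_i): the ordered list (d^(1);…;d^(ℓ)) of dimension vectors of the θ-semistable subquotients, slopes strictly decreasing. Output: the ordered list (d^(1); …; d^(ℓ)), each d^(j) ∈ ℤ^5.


Via rank(M_{q-1}∘⋯∘M_p): M ≅ I[1,1], I[1,4], I[3,3], I[5,5].
μ_θ-semistable layers: μ^(1)=31; μ^(2)=10; μ^(3)=-4; μ^(4)=-43/2

((0, 0, 1, 0, 0); (0, 0, 1, 1, 0); (1, 0, 0, 0, 1); (1, 1, 0, 0, 0))


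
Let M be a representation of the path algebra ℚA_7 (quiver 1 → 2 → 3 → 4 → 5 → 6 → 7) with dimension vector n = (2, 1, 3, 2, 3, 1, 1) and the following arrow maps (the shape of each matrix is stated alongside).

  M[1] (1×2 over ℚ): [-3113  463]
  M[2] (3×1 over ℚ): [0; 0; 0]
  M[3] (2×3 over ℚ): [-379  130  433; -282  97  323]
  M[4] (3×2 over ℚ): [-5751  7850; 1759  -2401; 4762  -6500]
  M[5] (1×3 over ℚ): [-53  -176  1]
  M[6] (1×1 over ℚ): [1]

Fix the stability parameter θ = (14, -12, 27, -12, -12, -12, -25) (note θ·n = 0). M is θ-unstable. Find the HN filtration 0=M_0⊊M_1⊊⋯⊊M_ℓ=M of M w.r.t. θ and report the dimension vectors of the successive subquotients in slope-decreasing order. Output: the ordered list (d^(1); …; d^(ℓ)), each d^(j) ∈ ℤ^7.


Interval decomposition of M: I[1,1], I[1,2], I[3,3], I[3,5], I[3,7], I[5,5].
HN type (ℓ=5): μ^(1)=27; μ^(2)=14; μ^(3)=1; μ^(4)=-34/5; μ^(5)=-12

((0, 0, 1, 0, 0, 0, 0); (1, 0, 0, 0, 0, 0, 0); (1, 1, 1, 1, 1, 0, 0); (0, 0, 1, 1, 1, 1, 1); (0, 0, 0, 0, 1, 0, 0))
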